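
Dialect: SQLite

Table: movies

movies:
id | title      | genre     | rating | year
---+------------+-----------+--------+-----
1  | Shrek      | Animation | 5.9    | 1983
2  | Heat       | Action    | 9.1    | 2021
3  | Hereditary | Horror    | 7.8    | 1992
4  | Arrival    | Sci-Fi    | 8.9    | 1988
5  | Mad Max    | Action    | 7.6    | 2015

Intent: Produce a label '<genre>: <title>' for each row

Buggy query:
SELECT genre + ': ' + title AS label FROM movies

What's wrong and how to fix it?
Bug: '+' is numeric addition; on text columns SQLite converts them to 0 instead of concatenating

Fix: Use the || operator for string concatenation

Corrected query:
SELECT genre || ': ' || title AS label FROM movies

Result:
label             
------------------
Animation: Shrek  
Action: Heat      
Horror: Hereditary
Sci-Fi: Arrival   
Action: Mad Max   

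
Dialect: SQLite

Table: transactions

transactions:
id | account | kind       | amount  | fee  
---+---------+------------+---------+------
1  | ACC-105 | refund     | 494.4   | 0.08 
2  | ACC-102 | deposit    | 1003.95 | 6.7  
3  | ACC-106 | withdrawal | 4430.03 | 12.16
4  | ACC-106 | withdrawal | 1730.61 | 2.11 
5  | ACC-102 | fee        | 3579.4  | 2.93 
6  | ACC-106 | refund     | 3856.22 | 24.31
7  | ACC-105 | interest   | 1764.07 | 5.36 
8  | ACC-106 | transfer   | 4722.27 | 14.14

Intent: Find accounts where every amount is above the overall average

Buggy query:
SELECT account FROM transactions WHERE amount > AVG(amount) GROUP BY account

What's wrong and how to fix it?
Bug: AVG() is an aggregate; it can't sit directly in WHERE

Fix: Use a subquery for AVG and a HAVING MIN(...) filter so the condition holds for every row in the group

Corrected query:
SELECT account FROM transactions GROUP BY account HAVING MIN(amount) > (SELECT AVG(amount) FROM transactions)

Result:
(no rows)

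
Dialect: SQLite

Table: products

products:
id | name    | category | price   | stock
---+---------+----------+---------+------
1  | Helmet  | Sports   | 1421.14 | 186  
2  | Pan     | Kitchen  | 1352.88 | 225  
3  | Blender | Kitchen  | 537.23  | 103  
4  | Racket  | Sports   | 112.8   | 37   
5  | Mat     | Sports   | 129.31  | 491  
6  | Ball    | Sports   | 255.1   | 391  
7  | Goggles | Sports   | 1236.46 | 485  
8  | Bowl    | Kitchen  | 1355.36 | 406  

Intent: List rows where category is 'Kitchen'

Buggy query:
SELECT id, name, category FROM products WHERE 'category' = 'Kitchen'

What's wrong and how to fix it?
Bug: 'category' in single quotes is a string literal, not the column; the comparison is literal-vs-literal and never true

Fix: Remove the quotes around the column name (or use double quotes for an identifier)

Corrected query:
SELECT id, name, category FROM products WHERE category = 'Kitchen'

Result:
id | name    | category
---+---------+---------
2  | Pan     | Kitchen 
3  | Blender | Kitchen 
8  | Bowl    | Kitchen 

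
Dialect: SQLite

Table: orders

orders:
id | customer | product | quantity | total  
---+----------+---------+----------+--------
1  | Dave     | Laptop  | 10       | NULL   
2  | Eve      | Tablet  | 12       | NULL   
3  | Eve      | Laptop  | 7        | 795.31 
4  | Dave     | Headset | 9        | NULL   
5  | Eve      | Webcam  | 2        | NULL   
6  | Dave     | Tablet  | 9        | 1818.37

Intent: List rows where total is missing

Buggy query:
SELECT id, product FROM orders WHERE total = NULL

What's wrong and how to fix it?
Bug: Comparing to NULL with '=' never matches; NULL = NULL is unknown, not true

Fix: Use IS NULL to test for NULL

Corrected query:
SELECT id, product FROM orders WHERE total IS NULL

Result:
id | product
---+--------
1  | Laptop 
2  | Tablet 
4  | Headset
5  | Webcam 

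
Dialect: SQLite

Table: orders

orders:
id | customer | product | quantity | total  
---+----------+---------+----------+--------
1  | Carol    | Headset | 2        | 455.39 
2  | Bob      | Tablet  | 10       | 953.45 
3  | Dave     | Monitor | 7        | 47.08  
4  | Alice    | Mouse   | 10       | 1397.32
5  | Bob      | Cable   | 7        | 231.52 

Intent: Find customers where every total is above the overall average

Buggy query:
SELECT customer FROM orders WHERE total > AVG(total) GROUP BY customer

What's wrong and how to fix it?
Bug: WHERE evaluates per row before aggregation, so AVG() is unavailable

Fix: Compute the overall average in a scalar subquery and compare each group's MIN against it in HAVING

Corrected query:
SELECT customer FROM orders GROUP BY customer HAVING MIN(total) > (SELECT AVG(total) FROM orders)

Result:
customer
--------
Alice   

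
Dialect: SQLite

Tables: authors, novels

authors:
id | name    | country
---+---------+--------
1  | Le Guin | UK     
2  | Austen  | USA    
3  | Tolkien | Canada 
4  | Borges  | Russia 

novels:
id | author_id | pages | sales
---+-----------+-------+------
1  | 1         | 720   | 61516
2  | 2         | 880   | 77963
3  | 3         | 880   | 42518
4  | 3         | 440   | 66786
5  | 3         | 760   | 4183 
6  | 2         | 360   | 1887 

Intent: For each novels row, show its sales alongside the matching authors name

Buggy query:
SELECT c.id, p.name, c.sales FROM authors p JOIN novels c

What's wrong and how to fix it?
Bug: JOIN with no ON clause produces a cartesian product; every novels row pairs with every authors row

Fix: Specify the join condition linking the foreign key to the parent id

Corrected query:
SELECT c.id, p.name, c.sales FROM authors p JOIN novels c ON c.author_id = p.id

Result:
id | name    | sales
---+---------+------
1  | Le Guin | 61516
2  | Austen  | 77963
3  | Tolkien | 42518
4  | Tolkien | 66786
5  | Tolkien | 4183 
6  | Austen  | 1887 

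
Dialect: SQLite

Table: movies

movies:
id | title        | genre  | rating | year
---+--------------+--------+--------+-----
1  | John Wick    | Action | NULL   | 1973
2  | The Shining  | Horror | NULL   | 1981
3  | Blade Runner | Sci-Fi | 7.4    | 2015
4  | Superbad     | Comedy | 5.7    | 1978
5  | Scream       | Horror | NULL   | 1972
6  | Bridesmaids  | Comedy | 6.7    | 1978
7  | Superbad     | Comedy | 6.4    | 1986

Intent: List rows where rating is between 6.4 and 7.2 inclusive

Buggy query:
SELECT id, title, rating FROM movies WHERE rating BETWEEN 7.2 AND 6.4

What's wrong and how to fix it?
Bug: BETWEEN expects the lower bound first; with 7.2 AND 6.4 the range is empty

Fix: Swap the bounds so the smaller value comes first

Corrected query:
SELECT id, title, rating FROM movies WHERE rating BETWEEN 6.4 AND 7.2

Result:
id | title       | rating
---+-------------+-------
6  | Bridesmaids | 6.7   
7  | Superbad    | 6.4   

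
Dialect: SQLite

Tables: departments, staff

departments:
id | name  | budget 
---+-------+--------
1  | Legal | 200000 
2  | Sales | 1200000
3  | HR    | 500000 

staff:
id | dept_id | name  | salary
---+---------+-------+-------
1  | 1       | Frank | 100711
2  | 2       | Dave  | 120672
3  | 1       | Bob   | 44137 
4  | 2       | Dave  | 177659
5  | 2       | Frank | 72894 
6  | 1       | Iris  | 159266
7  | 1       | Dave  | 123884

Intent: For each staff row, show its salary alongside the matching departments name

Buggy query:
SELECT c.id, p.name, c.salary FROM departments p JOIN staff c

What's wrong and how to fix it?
Bug: JOIN with no ON clause produces a cartesian product; every staff row pairs with every departments row

Fix: Specify the join condition linking the foreign key to the parent id

Corrected query:
SELECT c.id, p.name, c.salary FROM departments p JOIN staff c ON c.dept_id = p.id

Result:
id | name  | salary
---+-------+-------
1  | Legal | 100711
2  | Sales | 120672
3  | Legal | 44137 
4  | Sales | 177659
5  | Sales | 72894 
6  | Legal | 159266
7  | Legal | 123884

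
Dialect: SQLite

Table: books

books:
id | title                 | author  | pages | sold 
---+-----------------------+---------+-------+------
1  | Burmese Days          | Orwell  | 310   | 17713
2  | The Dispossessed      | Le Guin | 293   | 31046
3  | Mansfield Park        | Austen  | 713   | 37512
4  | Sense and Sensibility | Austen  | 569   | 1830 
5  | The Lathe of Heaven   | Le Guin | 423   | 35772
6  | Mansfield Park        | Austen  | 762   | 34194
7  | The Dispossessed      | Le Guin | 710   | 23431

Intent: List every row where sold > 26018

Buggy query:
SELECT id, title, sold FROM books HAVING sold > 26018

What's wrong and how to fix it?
Bug: This is a non-aggregate query (no GROUP BY, no aggregates), so in SQLite the HAVING clause is invalid here; a row-level condition belongs in WHERE

Fix: Use WHERE for row-level filtering

Corrected query:
SELECT id, title, sold FROM books WHERE sold > 26018

Result:
id | title               | sold 
---+---------------------+------
2  | The Dispossessed    | 31046
3  | Mansfield Park      | 37512
5  | The Lathe of Heaven | 35772
6  | Mansfield Park      | 34194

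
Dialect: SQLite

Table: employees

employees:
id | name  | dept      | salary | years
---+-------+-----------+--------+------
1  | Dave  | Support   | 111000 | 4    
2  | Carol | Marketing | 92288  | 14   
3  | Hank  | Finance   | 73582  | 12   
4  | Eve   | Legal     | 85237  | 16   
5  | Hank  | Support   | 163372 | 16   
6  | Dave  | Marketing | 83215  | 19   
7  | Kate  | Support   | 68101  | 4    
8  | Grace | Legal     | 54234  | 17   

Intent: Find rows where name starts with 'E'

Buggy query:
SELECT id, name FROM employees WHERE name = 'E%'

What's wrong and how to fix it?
Bug: '=' compares the literal string including the % character; pattern matching needs LIKE

Fix: Replace '=' with LIKE so 'E%' is treated as a pattern

Corrected query:
SELECT id, name FROM employees WHERE name LIKE 'E%'

Result:
id | name
---+-----
4  | Eve 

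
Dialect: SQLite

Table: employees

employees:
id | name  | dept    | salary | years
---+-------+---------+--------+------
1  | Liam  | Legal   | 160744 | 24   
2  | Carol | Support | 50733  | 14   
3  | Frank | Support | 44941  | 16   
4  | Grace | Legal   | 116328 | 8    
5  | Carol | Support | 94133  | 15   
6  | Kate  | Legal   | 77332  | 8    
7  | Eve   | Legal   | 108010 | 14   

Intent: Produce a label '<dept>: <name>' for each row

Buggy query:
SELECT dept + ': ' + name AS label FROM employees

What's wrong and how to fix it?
Bug: '+' is numeric addition; on text columns SQLite converts them to 0 instead of concatenating

Fix: Replace + with || to concatenate text

Corrected query:
SELECT dept || ': ' || name AS label FROM employees

Result:
label         
--------------
Legal: Liam   
Support: Carol
Support: Frank
Legal: Grace  
Support: Carol
Legal: Kate   
Legal: Eve    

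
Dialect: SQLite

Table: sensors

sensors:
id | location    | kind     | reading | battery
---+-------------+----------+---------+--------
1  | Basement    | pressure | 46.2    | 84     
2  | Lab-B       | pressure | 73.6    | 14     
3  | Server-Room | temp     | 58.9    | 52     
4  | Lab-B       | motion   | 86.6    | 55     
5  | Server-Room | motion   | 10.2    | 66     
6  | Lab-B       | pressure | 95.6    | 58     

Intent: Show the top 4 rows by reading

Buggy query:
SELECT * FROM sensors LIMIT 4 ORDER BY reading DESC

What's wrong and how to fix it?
Bug: LIMIT must come after ORDER BY

Fix: Sort with ORDER BY, then apply LIMIT

Corrected query:
SELECT * FROM sensors ORDER BY reading DESC LIMIT 4

Result:
id | location    | kind     | reading | battery
---+-------------+----------+---------+--------
6  | Lab-B       | pressure | 95.6    | 58     
4  | Lab-B       | motion   | 86.6    | 55     
2  | Lab-B       | pressure | 73.6    | 14     
3  | Server-Room | temp     | 58.9    | 52     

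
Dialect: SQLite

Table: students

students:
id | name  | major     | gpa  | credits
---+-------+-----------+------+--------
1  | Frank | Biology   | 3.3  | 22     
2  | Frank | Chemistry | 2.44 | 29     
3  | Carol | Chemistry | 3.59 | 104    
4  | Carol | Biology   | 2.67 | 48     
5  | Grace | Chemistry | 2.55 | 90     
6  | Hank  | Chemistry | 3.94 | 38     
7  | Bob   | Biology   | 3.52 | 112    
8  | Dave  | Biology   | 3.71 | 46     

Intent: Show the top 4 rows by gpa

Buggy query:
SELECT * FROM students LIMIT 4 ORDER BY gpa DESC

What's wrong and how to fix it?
Bug: LIMIT must come after ORDER BY

Fix: Sort with ORDER BY, then apply LIMIT

Corrected query:
SELECT * FROM students ORDER BY gpa DESC LIMIT 4

Result:
id | name  | major     | gpa  | credits
---+-------+-----------+------+--------
6  | Hank  | Chemistry | 3.94 | 38     
8  | Dave  | Biology   | 3.71 | 46     
3  | Carol | Chemistry | 3.59 | 104    
7  | Bob   | Biology   | 3.52 | 112    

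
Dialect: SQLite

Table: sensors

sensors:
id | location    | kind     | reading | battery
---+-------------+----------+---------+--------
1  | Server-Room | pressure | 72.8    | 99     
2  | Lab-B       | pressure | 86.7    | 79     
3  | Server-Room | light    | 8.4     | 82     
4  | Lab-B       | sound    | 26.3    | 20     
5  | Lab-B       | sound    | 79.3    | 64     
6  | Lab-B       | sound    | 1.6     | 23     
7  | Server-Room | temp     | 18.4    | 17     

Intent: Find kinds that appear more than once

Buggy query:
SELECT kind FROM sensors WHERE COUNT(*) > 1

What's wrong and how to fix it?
Bug: WHERE can't reference COUNT(*); aggregates are computed after WHERE

Fix: GROUP BY kind, then filter groups with HAVING COUNT(*) > 1

Corrected query:
SELECT kind FROM sensors GROUP BY kind HAVING COUNT(*) > 1

Result:
kind    
--------
pressure
sound   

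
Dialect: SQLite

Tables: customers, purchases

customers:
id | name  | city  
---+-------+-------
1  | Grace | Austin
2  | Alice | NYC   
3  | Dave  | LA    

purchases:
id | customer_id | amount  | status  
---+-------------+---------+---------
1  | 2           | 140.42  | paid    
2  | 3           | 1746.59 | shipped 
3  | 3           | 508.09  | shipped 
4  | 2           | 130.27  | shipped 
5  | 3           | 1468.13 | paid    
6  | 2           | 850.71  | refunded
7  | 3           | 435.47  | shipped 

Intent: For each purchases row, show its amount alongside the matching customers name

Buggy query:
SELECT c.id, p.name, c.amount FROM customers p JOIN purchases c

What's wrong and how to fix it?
Bug: JOIN with no ON clause produces a cartesian product; every purchases row pairs with every customers row

Fix: Specify the join condition linking the foreign key to the parent id

Corrected query:
SELECT c.id, p.name, c.amount FROM customers p JOIN purchases c ON c.customer_id = p.id

Result:
id | name  | amount 
---+-------+--------
1  | Alice | 140.42 
2  | Dave  | 1746.59
3  | Dave  | 508.09 
4  | Alice | 130.27 
5  | Dave  | 1468.13
6  | Alice | 850.71 
7  | Dave  | 435.47 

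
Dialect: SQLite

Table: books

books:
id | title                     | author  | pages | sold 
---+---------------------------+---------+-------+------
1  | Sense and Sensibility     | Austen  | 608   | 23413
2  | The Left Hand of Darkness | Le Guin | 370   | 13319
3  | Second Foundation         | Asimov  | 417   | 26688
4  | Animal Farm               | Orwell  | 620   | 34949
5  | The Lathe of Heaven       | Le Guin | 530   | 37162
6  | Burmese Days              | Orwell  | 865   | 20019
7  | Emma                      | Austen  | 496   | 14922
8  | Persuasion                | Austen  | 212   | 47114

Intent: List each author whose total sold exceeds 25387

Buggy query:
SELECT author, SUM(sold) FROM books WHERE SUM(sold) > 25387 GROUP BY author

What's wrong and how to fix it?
Bug: WHERE runs before GROUP BY, so aggregates aren't available there

Fix: Move the aggregate condition to a HAVING clause

Corrected query:
SELECT author, SUM(sold) FROM books GROUP BY author HAVING SUM(sold) > 25387

Result:
author  | SUM(sold)
--------+----------
Asimov  | 26688    
Austen  | 85449    
Le Guin | 50481    
Orwell  | 54968    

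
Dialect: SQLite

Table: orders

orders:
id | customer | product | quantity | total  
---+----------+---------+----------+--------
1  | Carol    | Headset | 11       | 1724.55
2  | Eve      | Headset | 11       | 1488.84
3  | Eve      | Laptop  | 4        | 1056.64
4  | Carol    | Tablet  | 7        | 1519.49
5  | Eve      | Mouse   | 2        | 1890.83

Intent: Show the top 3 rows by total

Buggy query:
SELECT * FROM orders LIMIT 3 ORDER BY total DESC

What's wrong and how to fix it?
Bug: LIMIT must come after ORDER BY

Fix: Swap the clauses: ORDER BY first, then LIMIT

Corrected query:
SELECT * FROM orders ORDER BY total DESC LIMIT 3

Result:
id | customer | product | quantity | total  
---+----------+---------+----------+--------
5  | Eve      | Mouse   | 2        | 1890.83
1  | Carol    | Headset | 11       | 1724.55
4  | Carol    | Tablet  | 7        | 1519.49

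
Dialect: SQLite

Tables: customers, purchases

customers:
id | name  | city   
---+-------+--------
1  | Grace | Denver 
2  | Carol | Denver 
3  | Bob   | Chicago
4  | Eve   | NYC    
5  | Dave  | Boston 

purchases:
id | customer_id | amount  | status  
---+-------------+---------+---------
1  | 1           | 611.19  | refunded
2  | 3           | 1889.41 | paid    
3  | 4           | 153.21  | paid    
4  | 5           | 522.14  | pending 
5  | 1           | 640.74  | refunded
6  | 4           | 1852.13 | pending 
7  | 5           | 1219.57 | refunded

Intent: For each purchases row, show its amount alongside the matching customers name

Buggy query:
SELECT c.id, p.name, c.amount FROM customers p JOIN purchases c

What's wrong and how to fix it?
Bug: Missing join condition: each purchases row is matched to all customers rows instead of just its own

Fix: Specify the join condition linking the foreign key to the parent id

Corrected query:
SELECT c.id, p.name, c.amount FROM customers p JOIN purchases c ON c.customer_id = p.id

Result:
id | name  | amount 
---+-------+--------
1  | Grace | 611.19 
2  | Bob   | 1889.41
3  | Eve   | 153.21 
4  | Dave  | 522.14 
5  | Grace | 640.74 
6  | Eve   | 1852.13
7  | Dave  | 1219.57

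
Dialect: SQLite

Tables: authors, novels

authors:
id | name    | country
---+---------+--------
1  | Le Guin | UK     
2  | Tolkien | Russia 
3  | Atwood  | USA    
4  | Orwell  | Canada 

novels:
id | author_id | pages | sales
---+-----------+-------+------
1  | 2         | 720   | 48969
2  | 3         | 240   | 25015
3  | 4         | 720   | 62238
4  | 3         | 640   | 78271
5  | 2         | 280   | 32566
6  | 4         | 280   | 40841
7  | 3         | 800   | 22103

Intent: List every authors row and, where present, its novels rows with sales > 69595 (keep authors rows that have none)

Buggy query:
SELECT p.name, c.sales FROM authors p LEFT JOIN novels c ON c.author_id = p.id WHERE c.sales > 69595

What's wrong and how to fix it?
Bug: A WHERE condition on the right-hand table after LEFT JOIN drops unmatched parents

Fix: Put 'c.sales > 69595' in the JOIN's ON clause instead of WHERE

Corrected query:
SELECT p.name, c.sales FROM authors p LEFT JOIN novels c ON c.author_id = p.id AND c.sales > 69595

Result:
name    | sales
--------+------
Le Guin | NULL 
Tolkien | NULL 
Atwood  | 78271
Orwell  | NULL 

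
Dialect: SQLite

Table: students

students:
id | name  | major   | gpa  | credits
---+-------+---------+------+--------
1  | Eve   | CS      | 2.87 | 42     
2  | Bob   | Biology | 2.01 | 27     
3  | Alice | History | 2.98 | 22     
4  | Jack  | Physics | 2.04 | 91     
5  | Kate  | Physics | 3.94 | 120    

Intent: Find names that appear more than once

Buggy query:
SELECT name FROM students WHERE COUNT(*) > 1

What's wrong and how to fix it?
Bug: WHERE can't reference COUNT(*); aggregates are computed after WHERE

Fix: Group first, then use HAVING for the count condition

Corrected query:
SELECT name FROM students GROUP BY name HAVING COUNT(*) > 1

Result:
(no rows)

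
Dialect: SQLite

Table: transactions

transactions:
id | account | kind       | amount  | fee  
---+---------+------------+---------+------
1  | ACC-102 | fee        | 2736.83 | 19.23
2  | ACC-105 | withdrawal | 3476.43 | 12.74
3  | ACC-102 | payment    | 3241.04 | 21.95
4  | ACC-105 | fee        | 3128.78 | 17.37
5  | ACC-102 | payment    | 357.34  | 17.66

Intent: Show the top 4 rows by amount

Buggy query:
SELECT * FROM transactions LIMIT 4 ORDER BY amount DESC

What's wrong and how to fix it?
Bug: LIMIT must come after ORDER BY

Fix: Sort with ORDER BY, then apply LIMIT

Corrected query:
SELECT * FROM transactions ORDER BY amount DESC LIMIT 4

Result:
id | account | kind       | amount  | fee  
---+---------+------------+---------+------
2  | ACC-105 | withdrawal | 3476.43 | 12.74
3  | ACC-102 | payment    | 3241.04 | 21.95
4  | ACC-105 | fee        | 3128.78 | 17.37
1  | ACC-102 | fee        | 2736.83 | 19.23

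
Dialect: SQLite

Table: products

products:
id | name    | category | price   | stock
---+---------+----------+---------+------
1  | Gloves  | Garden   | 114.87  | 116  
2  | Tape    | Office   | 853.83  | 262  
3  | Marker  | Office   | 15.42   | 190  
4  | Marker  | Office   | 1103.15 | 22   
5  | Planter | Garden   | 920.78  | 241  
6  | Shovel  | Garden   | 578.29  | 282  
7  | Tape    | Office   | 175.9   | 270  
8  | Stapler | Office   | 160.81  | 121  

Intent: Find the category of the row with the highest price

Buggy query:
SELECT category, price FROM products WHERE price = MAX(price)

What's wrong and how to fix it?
Bug: MAX(price) is an aggregate and cannot be used directly in WHERE

Fix: Wrap MAX in a scalar subquery so WHERE compares against a single value

Corrected query:
SELECT category, price FROM products WHERE price = (SELECT MAX(price) FROM products)

Result:
category | price  
---------+--------
Office   | 1103.15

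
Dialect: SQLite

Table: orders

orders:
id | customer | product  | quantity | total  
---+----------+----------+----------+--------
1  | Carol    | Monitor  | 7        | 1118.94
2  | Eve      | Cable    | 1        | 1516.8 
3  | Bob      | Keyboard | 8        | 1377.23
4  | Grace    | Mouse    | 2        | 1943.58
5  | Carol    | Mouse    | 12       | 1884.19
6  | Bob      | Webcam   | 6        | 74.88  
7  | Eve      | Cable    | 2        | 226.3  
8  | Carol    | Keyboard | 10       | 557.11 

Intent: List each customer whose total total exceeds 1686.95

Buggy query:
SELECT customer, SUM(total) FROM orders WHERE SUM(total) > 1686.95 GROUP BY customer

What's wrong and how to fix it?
Bug: Aggregate functions cannot appear in a WHERE clause

Fix: Use HAVING (which filters groups after aggregation) instead of WHERE

Corrected query:
SELECT customer, SUM(total) FROM orders GROUP BY customer HAVING SUM(total) > 1686.95

Result:
customer | SUM(total)
---------+-----------
Carol    | 3560.24   
Eve      | 1743.1    
Grace    | 1943.58   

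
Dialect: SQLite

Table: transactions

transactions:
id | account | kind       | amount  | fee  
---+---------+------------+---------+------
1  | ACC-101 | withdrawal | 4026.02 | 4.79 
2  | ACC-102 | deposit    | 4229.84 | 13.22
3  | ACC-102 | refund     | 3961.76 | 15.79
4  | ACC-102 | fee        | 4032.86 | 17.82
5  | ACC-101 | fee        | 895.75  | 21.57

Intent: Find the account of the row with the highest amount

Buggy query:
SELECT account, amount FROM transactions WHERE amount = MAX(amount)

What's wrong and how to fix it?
Bug: WHERE is evaluated per row; an aggregate over the whole table isn't defined there

Fix: Use a subquery: WHERE amount = (SELECT MAX(amount) FROM transactions)

Corrected query:
SELECT account, amount FROM transactions WHERE amount = (SELECT MAX(amount) FROM transactions)

Result:
account | amount 
--------+--------
ACC-102 | 4229.84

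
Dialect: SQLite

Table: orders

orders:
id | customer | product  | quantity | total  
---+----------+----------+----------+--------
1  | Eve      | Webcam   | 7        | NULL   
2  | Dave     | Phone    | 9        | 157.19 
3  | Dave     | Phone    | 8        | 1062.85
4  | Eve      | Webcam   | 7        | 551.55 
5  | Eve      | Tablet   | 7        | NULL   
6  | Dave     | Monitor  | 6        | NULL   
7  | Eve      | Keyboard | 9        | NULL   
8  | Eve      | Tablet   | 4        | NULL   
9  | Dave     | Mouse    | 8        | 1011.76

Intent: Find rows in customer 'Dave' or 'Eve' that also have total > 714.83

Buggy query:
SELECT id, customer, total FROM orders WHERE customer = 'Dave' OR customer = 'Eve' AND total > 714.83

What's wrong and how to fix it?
Bug: Without parentheses, AND is evaluated before OR, so the total filter only applies to the 'Eve' branch

Fix: Group the OR with parentheses (or use IN), then AND the threshold

Corrected query:
SELECT id, customer, total FROM orders WHERE (customer = 'Dave' OR customer = 'Eve') AND total > 714.83

Result:
id | customer | total  
---+----------+--------
3  | Dave     | 1062.85
9  | Dave     | 1011.76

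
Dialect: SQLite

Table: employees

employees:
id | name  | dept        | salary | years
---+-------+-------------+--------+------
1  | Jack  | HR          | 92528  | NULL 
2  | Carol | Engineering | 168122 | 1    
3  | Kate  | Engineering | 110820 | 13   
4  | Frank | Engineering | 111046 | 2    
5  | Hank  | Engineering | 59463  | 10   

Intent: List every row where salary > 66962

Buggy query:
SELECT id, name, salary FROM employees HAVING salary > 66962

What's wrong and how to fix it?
Bug: HAVING filters the output of aggregation, but this query has no GROUP BY and no aggregate functions, so SQLite rejects it (HAVING clause on a non-aggregate query); the condition here is per row

Fix: Replace HAVING with WHERE since the condition applies to individual rows

Corrected query:
SELECT id, name, salary FROM employees WHERE salary > 66962

Result:
id | name  | salary
---+-------+-------
1  | Jack  | 92528 
2  | Carol | 168122
3  | Kate  | 110820
4  | Frank | 111046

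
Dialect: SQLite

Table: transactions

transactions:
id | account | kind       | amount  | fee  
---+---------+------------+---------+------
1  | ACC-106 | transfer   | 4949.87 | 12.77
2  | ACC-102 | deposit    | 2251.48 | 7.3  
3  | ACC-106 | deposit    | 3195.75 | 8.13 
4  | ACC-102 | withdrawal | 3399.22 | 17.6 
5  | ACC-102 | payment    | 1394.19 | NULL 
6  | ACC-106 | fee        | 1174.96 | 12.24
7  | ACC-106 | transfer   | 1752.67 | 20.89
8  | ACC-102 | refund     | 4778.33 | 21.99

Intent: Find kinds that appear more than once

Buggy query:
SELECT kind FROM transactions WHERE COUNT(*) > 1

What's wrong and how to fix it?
Bug: COUNT(*) is an aggregate and cannot be used in WHERE

Fix: GROUP BY kind, then filter groups with HAVING COUNT(*) > 1

Corrected query:
SELECT kind FROM transactions GROUP BY kind HAVING COUNT(*) > 1

Result:
kind    
--------
deposit 
transfer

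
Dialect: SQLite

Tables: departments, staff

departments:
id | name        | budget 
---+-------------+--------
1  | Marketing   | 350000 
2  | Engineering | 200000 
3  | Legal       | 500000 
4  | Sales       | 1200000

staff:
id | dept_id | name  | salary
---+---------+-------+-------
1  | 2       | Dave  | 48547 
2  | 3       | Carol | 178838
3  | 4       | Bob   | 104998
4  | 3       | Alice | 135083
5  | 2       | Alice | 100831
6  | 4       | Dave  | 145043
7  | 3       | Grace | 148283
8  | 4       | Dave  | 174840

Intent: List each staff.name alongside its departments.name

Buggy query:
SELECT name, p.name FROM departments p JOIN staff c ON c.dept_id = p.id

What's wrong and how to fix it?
Bug: Both tables have a 'name' column; the unqualified reference is ambiguous

Fix: Prefix ambiguous columns with the table alias

Corrected query:
SELECT c.name, p.name FROM departments p JOIN staff c ON c.dept_id = p.id

Result:
name  | name       
------+------------
Dave  | Engineering
Carol | Legal      
Bob   | Sales      
Alice | Legal      
Alice | Engineering
Dave  | Sales      
Grace | Legal      
Dave  | Sales      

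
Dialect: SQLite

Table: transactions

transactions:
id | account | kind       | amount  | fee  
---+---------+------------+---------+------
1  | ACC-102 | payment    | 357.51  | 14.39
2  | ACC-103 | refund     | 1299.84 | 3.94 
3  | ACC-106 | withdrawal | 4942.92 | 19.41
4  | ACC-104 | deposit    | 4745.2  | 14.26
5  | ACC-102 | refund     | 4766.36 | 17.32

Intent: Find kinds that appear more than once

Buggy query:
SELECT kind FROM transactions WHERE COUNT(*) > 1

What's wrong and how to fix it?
Bug: WHERE can't reference COUNT(*); aggregates are computed after WHERE

Fix: GROUP BY kind, then filter groups with HAVING COUNT(*) > 1

Corrected query:
SELECT kind FROM transactions GROUP BY kind HAVING COUNT(*) > 1

Result:
kind  
------
refund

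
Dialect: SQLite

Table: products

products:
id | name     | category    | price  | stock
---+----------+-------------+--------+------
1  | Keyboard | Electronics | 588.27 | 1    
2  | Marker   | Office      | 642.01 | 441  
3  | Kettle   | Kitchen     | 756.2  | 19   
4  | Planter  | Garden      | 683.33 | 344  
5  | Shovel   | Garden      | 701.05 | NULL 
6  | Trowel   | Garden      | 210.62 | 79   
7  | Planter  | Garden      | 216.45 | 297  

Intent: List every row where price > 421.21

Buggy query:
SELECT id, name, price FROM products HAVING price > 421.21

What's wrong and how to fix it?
Bug: HAVING filters the output of aggregation, but this query has no GROUP BY and no aggregate functions, so SQLite rejects it (HAVING clause on a non-aggregate query); the condition here is per row

Fix: Use WHERE for row-level filtering

Corrected query:
SELECT id, name, price FROM products WHERE price > 421.21

Result:
id | name     | price 
---+----------+-------
1  | Keyboard | 588.27
2  | Marker   | 642.01
3  | Kettle   | 756.2 
4  | Planter  | 683.33
5  | Shovel   | 701.05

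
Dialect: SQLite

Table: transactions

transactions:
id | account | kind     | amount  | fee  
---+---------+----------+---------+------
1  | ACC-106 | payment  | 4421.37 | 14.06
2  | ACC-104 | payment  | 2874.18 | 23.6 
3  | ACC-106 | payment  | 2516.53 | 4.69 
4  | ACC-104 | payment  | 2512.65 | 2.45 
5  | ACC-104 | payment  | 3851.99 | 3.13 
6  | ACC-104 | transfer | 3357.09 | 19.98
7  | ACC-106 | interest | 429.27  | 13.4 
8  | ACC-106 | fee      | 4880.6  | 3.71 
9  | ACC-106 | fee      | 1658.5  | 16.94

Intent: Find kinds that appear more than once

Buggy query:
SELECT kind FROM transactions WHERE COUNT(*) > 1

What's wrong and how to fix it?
Bug: COUNT(*) is an aggregate and cannot be used in WHERE

Fix: GROUP BY kind, then filter groups with HAVING COUNT(*) > 1

Corrected query:
SELECT kind FROM transactions GROUP BY kind HAVING COUNT(*) > 1

Result:
kind   
-------
fee    
payment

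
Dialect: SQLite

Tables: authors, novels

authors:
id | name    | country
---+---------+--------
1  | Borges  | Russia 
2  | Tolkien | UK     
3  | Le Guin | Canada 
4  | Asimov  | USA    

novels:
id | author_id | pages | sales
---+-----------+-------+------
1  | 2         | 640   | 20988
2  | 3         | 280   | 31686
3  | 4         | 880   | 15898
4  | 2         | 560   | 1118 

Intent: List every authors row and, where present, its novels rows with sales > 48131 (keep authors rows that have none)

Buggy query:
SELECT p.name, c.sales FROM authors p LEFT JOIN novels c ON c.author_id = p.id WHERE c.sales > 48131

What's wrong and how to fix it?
Bug: Filtering c.sales in WHERE discards the NULL rows produced by LEFT JOIN, turning it into an inner join

Fix: Move the right-table condition into the ON clause so unmatched parents are kept

Corrected query:
SELECT p.name, c.sales FROM authors p LEFT JOIN novels c ON c.author_id = p.id AND c.sales > 48131

Result:
name    | sales
--------+------
Borges  | NULL 
Tolkien | NULL 
Le Guin | NULL 
Asimov  | NULL 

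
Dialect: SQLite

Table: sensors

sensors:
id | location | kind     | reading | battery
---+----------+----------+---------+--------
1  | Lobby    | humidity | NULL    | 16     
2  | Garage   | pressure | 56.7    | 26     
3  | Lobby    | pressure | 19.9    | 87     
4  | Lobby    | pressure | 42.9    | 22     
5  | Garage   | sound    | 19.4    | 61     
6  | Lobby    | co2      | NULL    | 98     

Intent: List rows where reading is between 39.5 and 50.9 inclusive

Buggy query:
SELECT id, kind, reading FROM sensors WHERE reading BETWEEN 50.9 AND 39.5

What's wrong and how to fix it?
Bug: BETWEEN expects the lower bound first; with 50.9 AND 39.5 the range is empty

Fix: Write BETWEEN 39.5 AND 50.9

Corrected query:
SELECT id, kind, reading FROM sensors WHERE reading BETWEEN 39.5 AND 50.9

Result:
id | kind     | reading
---+----------+--------
4  | pressure | 42.9   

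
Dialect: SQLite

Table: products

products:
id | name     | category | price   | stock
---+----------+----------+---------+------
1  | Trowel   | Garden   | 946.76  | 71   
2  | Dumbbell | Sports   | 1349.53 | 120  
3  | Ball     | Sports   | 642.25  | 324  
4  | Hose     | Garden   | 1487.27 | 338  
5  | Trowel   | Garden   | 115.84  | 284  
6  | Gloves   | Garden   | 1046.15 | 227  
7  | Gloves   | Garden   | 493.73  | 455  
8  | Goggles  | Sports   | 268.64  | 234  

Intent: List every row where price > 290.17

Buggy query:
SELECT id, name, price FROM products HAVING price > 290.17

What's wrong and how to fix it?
Bug: HAVING filters the output of aggregation, but this query has no GROUP BY and no aggregate functions, so SQLite rejects it (HAVING clause on a non-aggregate query); the condition here is per row

Fix: Use WHERE for row-level filtering

Corrected query:
SELECT id, name, price FROM products WHERE price > 290.17

Result:
id | name     | price  
---+----------+--------
1  | Trowel   | 946.76 
2  | Dumbbell | 1349.53
3  | Ball     | 642.25 
4  | Hose     | 1487.27
6  | Gloves   | 1046.15
7  | Gloves   | 493.73 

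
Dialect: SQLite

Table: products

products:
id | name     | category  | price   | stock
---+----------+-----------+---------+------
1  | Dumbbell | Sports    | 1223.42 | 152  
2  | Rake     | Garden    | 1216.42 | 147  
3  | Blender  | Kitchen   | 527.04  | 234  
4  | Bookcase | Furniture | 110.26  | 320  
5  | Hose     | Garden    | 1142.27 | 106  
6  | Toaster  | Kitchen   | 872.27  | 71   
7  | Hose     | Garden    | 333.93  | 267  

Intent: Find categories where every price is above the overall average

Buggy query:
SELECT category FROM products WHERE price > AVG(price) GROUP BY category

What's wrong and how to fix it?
Bug: AVG() is an aggregate; it can't sit directly in WHERE

Fix: Compute the overall average in a scalar subquery and compare each group's MIN against it in HAVING

Corrected query:
SELECT category FROM products GROUP BY category HAVING MIN(price) > (SELECT AVG(price) FROM products)

Result:
category
--------
Sports  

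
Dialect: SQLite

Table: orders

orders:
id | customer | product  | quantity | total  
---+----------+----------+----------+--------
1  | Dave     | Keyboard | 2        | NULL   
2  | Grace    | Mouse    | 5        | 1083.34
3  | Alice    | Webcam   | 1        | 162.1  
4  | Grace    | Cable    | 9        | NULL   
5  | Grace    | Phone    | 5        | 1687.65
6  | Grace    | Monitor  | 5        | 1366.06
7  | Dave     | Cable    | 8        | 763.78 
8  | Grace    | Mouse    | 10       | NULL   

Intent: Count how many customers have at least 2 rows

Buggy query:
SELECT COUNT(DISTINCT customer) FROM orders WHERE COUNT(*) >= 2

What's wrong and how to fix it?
Bug: COUNT(*) cannot appear in WHERE; the per-group count doesn't exist yet

Fix: Group first with HAVING COUNT(*) >= 2, then COUNT the resulting groups

Corrected query:
SELECT COUNT(*) FROM (SELECT customer FROM orders GROUP BY customer HAVING COUNT(*) >= 2)

Result:
COUNT(*)
--------
2       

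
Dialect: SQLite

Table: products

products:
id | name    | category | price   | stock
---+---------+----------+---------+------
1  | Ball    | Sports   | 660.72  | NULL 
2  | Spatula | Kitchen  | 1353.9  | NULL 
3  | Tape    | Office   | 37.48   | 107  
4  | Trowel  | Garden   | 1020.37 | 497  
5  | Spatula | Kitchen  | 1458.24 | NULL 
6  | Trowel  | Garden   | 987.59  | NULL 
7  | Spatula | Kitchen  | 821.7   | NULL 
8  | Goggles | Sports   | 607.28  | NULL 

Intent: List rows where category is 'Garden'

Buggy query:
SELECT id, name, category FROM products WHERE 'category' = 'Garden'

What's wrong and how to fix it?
Bug: Single quotes denote string literals in SQL; the column name is being compared as a constant string

Fix: Reference the column as category without single quotes

Corrected query:
SELECT id, name, category FROM products WHERE category = 'Garden'

Result:
id | name   | category
---+--------+---------
4  | Trowel | Garden  
6  | Trowel | Garden  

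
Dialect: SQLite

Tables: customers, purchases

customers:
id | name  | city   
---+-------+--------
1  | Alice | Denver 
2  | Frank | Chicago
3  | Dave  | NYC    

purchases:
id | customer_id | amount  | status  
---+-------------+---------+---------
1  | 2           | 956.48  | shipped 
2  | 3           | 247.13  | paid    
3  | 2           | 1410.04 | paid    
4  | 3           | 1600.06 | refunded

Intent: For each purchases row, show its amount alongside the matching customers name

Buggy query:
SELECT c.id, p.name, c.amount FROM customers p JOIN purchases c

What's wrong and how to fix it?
Bug: Missing join condition: each purchases row is matched to all customers rows instead of just its own

Fix: Add ON c.customer_id = p.id to the JOIN

Corrected query:
SELECT c.id, p.name, c.amount FROM customers p JOIN purchases c ON c.customer_id = p.id

Result:
id | name  | amount 
---+-------+--------
1  | Frank | 956.48 
2  | Dave  | 247.13 
3  | Frank | 1410.04
4  | Dave  | 1600.06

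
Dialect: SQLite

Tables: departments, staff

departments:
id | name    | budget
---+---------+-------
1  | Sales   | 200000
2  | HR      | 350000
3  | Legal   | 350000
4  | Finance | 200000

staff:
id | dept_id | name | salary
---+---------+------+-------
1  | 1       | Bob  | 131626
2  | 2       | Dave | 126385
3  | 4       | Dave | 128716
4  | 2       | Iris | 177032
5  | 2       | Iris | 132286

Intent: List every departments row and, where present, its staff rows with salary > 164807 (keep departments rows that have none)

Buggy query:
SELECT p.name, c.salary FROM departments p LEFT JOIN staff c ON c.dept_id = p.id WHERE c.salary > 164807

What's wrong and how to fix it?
Bug: Filtering c.salary in WHERE discards the NULL rows produced by LEFT JOIN, turning it into an inner join

Fix: Move the right-table condition into the ON clause so unmatched parents are kept

Corrected query:
SELECT p.name, c.salary FROM departments p LEFT JOIN staff c ON c.dept_id = p.id AND c.salary > 164807

Result:
name    | salary
--------+-------
Sales   | NULL  
HR      | 177032
Legal   | NULL  
Finance | NULL  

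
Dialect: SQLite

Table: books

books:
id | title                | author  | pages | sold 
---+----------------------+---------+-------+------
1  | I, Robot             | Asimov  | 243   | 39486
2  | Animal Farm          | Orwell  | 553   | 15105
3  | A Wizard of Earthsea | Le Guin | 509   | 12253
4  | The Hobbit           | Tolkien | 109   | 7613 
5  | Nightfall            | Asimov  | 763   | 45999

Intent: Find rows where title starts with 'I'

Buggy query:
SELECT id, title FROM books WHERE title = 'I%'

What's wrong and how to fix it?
Bug: '=' compares the literal string including the % character; pattern matching needs LIKE

Fix: Replace '=' with LIKE so 'I%' is treated as a pattern

Corrected query:
SELECT id, title FROM books WHERE title LIKE 'I%'

Result:
id | title   
---+---------
1  | I, Robot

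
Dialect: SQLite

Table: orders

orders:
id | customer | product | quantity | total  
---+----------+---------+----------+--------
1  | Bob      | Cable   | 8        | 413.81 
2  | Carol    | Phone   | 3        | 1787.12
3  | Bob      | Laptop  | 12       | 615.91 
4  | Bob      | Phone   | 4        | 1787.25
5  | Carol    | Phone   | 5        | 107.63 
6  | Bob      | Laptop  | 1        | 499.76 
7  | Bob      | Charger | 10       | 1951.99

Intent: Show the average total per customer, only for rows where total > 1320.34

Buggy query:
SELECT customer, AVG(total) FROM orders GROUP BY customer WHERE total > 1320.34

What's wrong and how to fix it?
Bug: WHERE cannot follow GROUP BY

Fix: Place WHERE between FROM and GROUP BY

Corrected query:
SELECT customer, AVG(total) FROM orders WHERE total > 1320.34 GROUP BY customer

Result:
customer | AVG(total)
---------+-----------
Bob      | 1869.62   
Carol    | 1787.12   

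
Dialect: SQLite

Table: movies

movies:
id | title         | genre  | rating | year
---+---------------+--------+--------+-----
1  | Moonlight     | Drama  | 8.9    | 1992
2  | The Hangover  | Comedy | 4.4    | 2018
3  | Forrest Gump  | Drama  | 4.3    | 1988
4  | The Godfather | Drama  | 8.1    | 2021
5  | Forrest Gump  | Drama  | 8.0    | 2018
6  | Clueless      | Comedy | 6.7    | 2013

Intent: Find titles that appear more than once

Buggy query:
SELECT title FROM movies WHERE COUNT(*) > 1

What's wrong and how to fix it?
Bug: WHERE can't reference COUNT(*); aggregates are computed after WHERE

Fix: GROUP BY title, then filter groups with HAVING COUNT(*) > 1

Corrected query:
SELECT title FROM movies GROUP BY title HAVING COUNT(*) > 1

Result:
title       
------------
Forrest Gump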